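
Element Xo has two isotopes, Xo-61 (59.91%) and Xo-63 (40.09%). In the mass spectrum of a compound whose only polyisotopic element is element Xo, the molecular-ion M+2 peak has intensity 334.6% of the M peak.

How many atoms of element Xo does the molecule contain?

With n Xo atoms, P(M+2)/P(M) = C(n,1)·p^(n−1)q / p^n = n·q/p = n · 0.4009/0.5991.
n = 3.346 × 0.5991/0.4009 = 5.00 ≈ 5

5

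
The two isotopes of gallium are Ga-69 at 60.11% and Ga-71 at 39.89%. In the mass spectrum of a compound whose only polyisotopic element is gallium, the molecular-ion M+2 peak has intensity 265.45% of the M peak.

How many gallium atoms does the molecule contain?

4

For n independent Ga atoms, I(M+2)/I(M) = n · (abundance Ga-71) / (abundance Ga-69) = n · 0.3989/0.6011.
n = 2.6545 × 0.6011/0.3989 = 4.00 ≈ 4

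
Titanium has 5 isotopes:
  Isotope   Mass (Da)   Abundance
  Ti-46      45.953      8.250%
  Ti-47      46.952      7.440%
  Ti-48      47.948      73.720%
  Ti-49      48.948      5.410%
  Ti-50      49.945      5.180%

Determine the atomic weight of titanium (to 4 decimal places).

47.8669 Da

Ar = Σ fᵢ·mᵢ = 0.08250 × 45.953 + 0.07440 × 46.952 + 0.73720 × 47.948 + 0.05410 × 48.948 + 0.05180 × 49.945
= 3.79112 + 3.49323 + 35.34727 + 2.64809 + 2.58715 = 47.86686 Da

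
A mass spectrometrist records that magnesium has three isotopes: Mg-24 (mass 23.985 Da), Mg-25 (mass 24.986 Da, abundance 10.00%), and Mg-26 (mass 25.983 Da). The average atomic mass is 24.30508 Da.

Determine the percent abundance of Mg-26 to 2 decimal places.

11.01%

The remaining 90.00% is split between Mg-24 (fraction x) and Mg-26 (fraction 0.9000 − x).
Substituting: 23.985x + 25.983(0.9000 − x) = 21.80648
(23.985 − 25.983)x = -1.57822  ⇒  x = 0.78990, y = 0.11010
Mg-24: 78.99%, Mg-26: 11.01%.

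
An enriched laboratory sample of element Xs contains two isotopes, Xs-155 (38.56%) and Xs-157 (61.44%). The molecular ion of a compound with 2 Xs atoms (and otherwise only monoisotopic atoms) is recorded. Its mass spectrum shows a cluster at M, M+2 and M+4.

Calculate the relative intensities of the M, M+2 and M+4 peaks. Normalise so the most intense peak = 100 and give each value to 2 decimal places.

31.38 : 100.00 : 79.67

The 2 Xs atoms are independent, so intensities follow the terms of (0.3856 + 0.6144)^2.
P(M) = 0.3856^2 = 0.148687
P(M+2) = 2 × 0.3856^1 × 0.6144^1 = 0.473825
P(M+4) = 0.6144^2 = 0.377487
The M+2 peak is largest (0.473825); scaling to 100 gives 31.38 : 100.00 : 79.67.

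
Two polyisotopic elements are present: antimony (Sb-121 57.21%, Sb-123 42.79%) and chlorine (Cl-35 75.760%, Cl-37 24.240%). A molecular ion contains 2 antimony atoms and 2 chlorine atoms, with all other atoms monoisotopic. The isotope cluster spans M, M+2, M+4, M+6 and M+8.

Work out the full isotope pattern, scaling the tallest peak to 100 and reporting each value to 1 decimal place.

Antimony pattern (n=2): 0.32729841 : 0.48960318 : 0.18309841
Chlorine pattern (n=2): 0.57395776 : 0.36728448 : 0.05875776
Convolve the two distributions (both contribute in 2-u steps):
  M: 0.32729841×0.57395776 = 0.187855
  M+2: 0.32729841×0.36728448 + 0.48960318×0.57395776 = 0.401223
  M+4: 0.32729841×0.05875776 + 0.48960318×0.36728448 + 0.18309841×0.57395776 = 0.304146
  M+6: 0.48960318×0.05875776 + 0.18309841×0.36728448 = 0.096017
  M+8: 0.18309841×0.05875776 = 0.010758
Scale to base peak (0.401223) = 100: 46.8 : 100.0 : 75.8 : 23.9 : 2.7

46.8 : 100.0 : 75.8 : 23.9 : 2.7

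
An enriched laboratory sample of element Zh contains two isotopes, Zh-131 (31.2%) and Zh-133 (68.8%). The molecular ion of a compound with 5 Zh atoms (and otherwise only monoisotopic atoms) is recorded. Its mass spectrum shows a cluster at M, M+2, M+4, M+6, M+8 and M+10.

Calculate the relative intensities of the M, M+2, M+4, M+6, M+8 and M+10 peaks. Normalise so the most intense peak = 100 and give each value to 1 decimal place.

0.8 : 9.3 : 41.1 : 90.7 : 100.0 : 44.1

The 5 Zh atoms are independent, so intensities follow the terms of (0.312 + 0.688)^5.
P(M) = 0.312^5 = 0.002956
P(M+2) = 5 × 0.312^4 × 0.688^1 = 0.032597
P(M+4) = 10 × 0.312^3 × 0.688^2 = 0.143761
P(M+6) = 10 × 0.312^2 × 0.688^3 = 0.317011
P(M+8) = 5 × 0.312^1 × 0.688^4 = 0.349525
P(M+10) = 0.688^5 = 0.154150
The M+8 peak is largest (0.349525); scaling to 100 gives 0.8 : 9.3 : 41.1 : 90.7 : 100.0 : 44.1.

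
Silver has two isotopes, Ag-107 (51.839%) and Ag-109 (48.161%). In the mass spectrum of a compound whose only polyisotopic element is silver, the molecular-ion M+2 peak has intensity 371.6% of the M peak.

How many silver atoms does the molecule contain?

4

With n Ag atoms, P(M+2)/P(M) = C(n,1)·p^(n−1)q / p^n = n·q/p = n · 0.48161/0.51839.
n = 3.716 × 0.51839/0.48161 = 4.00 ≈ 4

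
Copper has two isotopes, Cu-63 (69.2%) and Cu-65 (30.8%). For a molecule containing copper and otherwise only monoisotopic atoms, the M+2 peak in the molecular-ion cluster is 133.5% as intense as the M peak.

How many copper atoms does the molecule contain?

3

With n Cu atoms, P(M+2)/P(M) = C(n,1)·p^(n−1)q / p^n = n·q/p = n · 0.308/0.692.
n = 1.335 × 0.692/0.308 = 3.00 ≈ 3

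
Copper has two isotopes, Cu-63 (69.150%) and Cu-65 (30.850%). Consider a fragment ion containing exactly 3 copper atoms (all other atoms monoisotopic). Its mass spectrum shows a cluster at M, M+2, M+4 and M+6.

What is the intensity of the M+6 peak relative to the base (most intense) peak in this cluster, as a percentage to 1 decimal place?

Term probabilities: M 0.3307, M+2 0.4425, M+4 0.1974, M+6 0.0294. Base peak = M+2.
P(M+2) = C(3,1) × 0.69150^2 × 0.30850^1 = 3 × 0.47817225 × 0.3085 = 0.442548 (base)
P(M+6) = C(3,3) × 0.69150^0 × 0.30850^3 = 1 × 1.0000 × 0.02936064 = 0.029361
Relative intensity = 0.029361 / 0.442548 × 100 = 6.6

6.6%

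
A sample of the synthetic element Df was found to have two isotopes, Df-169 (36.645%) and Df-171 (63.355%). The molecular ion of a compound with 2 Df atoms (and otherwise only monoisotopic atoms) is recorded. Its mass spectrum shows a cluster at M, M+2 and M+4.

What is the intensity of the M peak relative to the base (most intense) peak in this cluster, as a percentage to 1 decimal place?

Term probabilities: M 0.1343, M+2 0.4643, M+4 0.4014. Base peak = M+2.
P(M+2) = C(2,1) × 0.36645^1 × 0.63355^1 = 2 × 0.36645 × 0.63355 = 0.464329 (base)
P(M) = C(2,0) × 0.36645^2 × 0.63355^0 = 1 × 0.1342856 × 1.0000 = 0.134286
Relative intensity = 0.134286 / 0.464329 × 100 = 28.9

28.9%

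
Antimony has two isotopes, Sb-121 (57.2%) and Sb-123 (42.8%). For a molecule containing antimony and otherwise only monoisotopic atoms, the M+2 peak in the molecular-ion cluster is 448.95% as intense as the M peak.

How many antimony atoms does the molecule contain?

6

The M+2/M ratio from n Sb atoms is n · q/p = n · 0.428/0.572.
n = 4.4895 × 0.572/0.428 = 6.00 ≈ 6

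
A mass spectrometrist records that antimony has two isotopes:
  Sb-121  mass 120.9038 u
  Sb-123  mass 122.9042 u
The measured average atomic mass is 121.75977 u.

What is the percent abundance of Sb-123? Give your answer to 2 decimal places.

42.79%

Writing the weighted mean with unknown fraction x of Sb-121:
120.9038·x + 122.9042·(1 − x) = 121.75977
(120.9038 − 122.9042)·x = 121.75977 − 122.9042
x = -1.14443 / -2.0004 = 0.57210 → 57.21% Sb-121, 42.79% Sb-123.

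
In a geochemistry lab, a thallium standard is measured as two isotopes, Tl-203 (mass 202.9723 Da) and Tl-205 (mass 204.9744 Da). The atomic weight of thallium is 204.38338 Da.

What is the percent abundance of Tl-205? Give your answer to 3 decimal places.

70.480%

Writing the weighted mean with unknown fraction x of Tl-203:
202.9723·x + 204.9744·(1 − x) = 204.38338
(202.9723 − 204.9744)·x = 204.38338 − 204.9744
x = -0.59102 / -2.0021 = 0.29520 → 29.520% Tl-203, 70.480% Tl-205.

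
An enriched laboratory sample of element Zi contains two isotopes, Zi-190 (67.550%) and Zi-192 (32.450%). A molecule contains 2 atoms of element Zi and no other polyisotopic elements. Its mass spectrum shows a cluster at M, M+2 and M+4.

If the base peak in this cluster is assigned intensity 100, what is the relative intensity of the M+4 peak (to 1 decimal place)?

(0.67550 + 0.32450)^2 gives M 0.4563, M+2 0.4384, M+4 0.1053; the largest is M.
P(M) = C(2,0) × 0.67550^2 × 0.32450^0 = 1 × 0.45630025 × 1.0000 = 0.456300 (base)
P(M+4) = C(2,2) × 0.67550^0 × 0.32450^2 = 1 × 1.0000 × 0.10530025 = 0.105300
Relative intensity = 0.105300 / 0.456300 × 100 = 23.1

23.1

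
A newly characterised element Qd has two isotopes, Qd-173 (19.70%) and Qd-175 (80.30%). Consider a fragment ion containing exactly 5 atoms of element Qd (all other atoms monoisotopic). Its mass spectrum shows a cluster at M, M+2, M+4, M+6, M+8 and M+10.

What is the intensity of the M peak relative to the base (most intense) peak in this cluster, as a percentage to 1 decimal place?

0.1%

Binomial terms of (0.1970 + 0.8030)^5: M 0.0003, M+2 0.0060, M+4 0.0493, M+6 0.2009, M+8 0.4095, M+10 0.3339 → M+8 is the base peak.
P(M+8) = C(5,4) × 0.1970^1 × 0.8030^4 = 5 × 0.1970 × 0.41577865 = 0.409542 (base)
P(M) = C(5,0) × 0.1970^5 × 0.8030^0 = 1 × 0.00029671 × 1.0000 = 0.000297
Relative intensity = 0.000297 / 0.409542 × 100 = 0.1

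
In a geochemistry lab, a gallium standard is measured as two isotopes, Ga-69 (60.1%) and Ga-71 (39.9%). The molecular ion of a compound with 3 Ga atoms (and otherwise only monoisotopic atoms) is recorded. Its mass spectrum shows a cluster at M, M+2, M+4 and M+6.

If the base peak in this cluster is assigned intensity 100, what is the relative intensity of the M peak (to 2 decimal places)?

(0.601 + 0.399)^3 gives M 0.2171, M+2 0.4324, M+4 0.2870, M+6 0.0635; the largest is M+2.
P(M+2) = C(3,1) × 0.601^2 × 0.399^1 = 3 × 0.361201 × 0.3990 = 0.432358 (base)
P(M) = C(3,0) × 0.601^3 × 0.399^0 = 1 × 0.2170818 × 1.0000 = 0.217082
Relative intensity = 0.217082 / 0.432358 × 100 = 50.21

50.21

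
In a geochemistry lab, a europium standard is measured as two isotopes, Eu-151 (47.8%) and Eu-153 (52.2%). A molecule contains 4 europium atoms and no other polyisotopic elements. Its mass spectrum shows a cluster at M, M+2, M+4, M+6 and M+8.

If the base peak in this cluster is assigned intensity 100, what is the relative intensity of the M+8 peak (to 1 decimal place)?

(0.478 + 0.522)^4 gives M 0.0522, M+2 0.2280, M+4 0.3735, M+6 0.2720, M+8 0.0742; the largest is M+4.
P(M+4) = C(4,2) × 0.478^2 × 0.522^2 = 6 × 0.228484 × 0.272484 = 0.373549 (base)
P(M+8) = C(4,4) × 0.478^0 × 0.522^4 = 1 × 1.0000 × 0.07424753 = 0.074248
Relative intensity = 0.074248 / 0.373549 × 100 = 19.9

19.9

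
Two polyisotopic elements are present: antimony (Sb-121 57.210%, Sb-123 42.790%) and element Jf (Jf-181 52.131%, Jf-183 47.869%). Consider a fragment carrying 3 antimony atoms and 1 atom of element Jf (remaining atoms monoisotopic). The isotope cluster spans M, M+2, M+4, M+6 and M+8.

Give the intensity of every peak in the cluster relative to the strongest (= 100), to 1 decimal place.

26.7 : 84.6 : 100.0 : 52.4 : 10.3

Antimony pattern (n=3): 0.18724742 : 0.42015297 : 0.3142518 : 0.07834781
Element Jf pattern (n=1): 0.52131 : 0.47869
Convolve the two distributions (both contribute in 2-u steps):
  M: 0.18724742×0.52131 = 0.097614
  M+2: 0.18724742×0.47869 + 0.42015297×0.52131 = 0.308663
  M+4: 0.42015297×0.47869 + 0.3142518×0.52131 = 0.364946
  M+6: 0.3142518×0.47869 + 0.07834781×0.52131 = 0.191273
  M+8: 0.07834781×0.47869 = 0.037504
Scale to base peak (0.364946) = 100: 26.7 : 84.6 : 100.0 : 52.4 : 10.3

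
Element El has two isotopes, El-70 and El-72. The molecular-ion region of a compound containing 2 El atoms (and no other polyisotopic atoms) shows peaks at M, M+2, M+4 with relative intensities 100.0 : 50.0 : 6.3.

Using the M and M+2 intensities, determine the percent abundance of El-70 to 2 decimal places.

80.00%

Let p = fractional abundance of El-70. I(M+2)/I(M) = [C(2,1)·p^1·(1−p)] / p^2 = 2·(1−p)/p = 50.0/100.0 = 0.5000
(1−p)/p = 0.5000/2 = 0.2500  ⇒  p = 1/(1 + 0.2500) = 0.8000
El-70: 80.00%, El-72: 20.00%.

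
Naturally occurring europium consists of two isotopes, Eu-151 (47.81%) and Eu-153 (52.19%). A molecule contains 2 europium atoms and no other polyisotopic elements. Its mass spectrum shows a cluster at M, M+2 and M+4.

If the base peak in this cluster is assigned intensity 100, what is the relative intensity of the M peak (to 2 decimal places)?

45.80

Binomial terms of (0.4781 + 0.5219)^2: M 0.2286, M+2 0.4990, M+4 0.2724 → M+2 is the base peak.
P(M+2) = C(2,1) × 0.4781^1 × 0.5219^1 = 2 × 0.4781 × 0.5219 = 0.499041 (base)
P(M) = C(2,0) × 0.4781^2 × 0.5219^0 = 1 × 0.22857961 × 1.0000 = 0.228580
Relative intensity = 0.228580 / 0.499041 × 100 = 45.80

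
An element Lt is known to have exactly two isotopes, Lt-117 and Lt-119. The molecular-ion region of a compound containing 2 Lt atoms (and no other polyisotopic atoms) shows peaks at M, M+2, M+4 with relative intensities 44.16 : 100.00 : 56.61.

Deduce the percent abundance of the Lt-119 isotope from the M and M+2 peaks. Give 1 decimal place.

53.1%

If p is the fraction of Lt that is Lt-117, then I(M+2)/I(M) = [C(2,1)·p^1·(1−p)] / p^2 = 2·(1−p)/p = 100.00/44.16 = 2.2645
(1−p)/p = 2.2645/2 = 1.1322  ⇒  p = 1/(1 + 1.1322) = 0.4690
Lt-117: 46.9%, Lt-119: 53.1%.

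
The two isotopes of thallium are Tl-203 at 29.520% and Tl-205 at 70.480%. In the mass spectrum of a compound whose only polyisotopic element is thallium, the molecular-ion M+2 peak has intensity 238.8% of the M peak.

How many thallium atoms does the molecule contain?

For n independent Tl atoms, I(M+2)/I(M) = n · (abundance Tl-205) / (abundance Tl-203) = n · 0.70480/0.29520.
n = 2.388 × 0.29520/0.70480 = 1.00 ≈ 1

1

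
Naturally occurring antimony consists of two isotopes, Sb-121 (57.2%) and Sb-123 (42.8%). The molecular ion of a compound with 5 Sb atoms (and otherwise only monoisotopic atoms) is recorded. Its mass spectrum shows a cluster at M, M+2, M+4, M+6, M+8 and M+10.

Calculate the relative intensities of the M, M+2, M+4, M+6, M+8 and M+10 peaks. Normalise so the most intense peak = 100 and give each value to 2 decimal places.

Each Sb atom is independently Sb-121 (p = 0.572) or Sb-123 (q = 0.428); the cluster is the binomial expansion (p + q)^5.
P(M) = 0.572^5 = 0.061232
P(M+2) = 5 × 0.572^4 × 0.428^1 = 0.229086
P(M+4) = 10 × 0.572^3 × 0.428^2 = 0.342827
P(M+6) = 10 × 0.572^2 × 0.428^3 = 0.256521
P(M+8) = 5 × 0.572^1 × 0.428^4 = 0.095971
P(M+10) = 0.428^5 = 0.014362
The M+4 peak is largest (0.342827); scaling to 100 gives 17.86 : 66.82 : 100.00 : 74.83 : 27.99 : 4.19.

17.86 : 66.82 : 100.00 : 74.83 : 27.99 : 4.19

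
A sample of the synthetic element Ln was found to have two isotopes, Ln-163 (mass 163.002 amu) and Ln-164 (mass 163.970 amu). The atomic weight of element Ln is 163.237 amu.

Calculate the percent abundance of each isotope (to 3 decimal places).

Let x be the fractional abundance of Ln-163; then Ln-164 has abundance 1 − x.
163.002·x + 163.970·(1 − x) = 163.237
(163.002 − 163.970)·x = 163.237 − 163.970
x = -0.733 / -0.968 = 0.75723 → 75.723% Ln-163, 24.277% Ln-164.

Ln-163: 75.723%, Ln-164: 24.277%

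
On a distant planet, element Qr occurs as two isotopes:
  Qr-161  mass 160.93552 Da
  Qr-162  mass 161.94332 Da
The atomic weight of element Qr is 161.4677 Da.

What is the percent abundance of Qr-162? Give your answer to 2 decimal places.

52.81%

Writing the weighted mean with unknown fraction x of Qr-161:
160.93552·x + 161.94332·(1 − x) = 161.4677
(160.93552 − 161.94332)·x = 161.4677 − 161.94332
x = -0.47562 / -1.00780 = 0.47194 → 47.19% Qr-161, 52.81% Qr-162.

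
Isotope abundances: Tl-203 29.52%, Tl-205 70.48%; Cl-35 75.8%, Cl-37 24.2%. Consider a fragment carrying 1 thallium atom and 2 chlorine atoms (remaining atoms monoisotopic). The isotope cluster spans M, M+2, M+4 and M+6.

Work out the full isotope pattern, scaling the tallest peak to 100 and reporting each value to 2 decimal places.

Thallium pattern (n=1): 0.2952 : 0.7048
Chlorine pattern (n=2): 0.574564 : 0.366872 : 0.058564
Convolve the two distributions (both contribute in 2-u steps):
  M: 0.2952×0.574564 = 0.169611
  M+2: 0.2952×0.366872 + 0.7048×0.574564 = 0.513253
  M+4: 0.2952×0.058564 + 0.7048×0.366872 = 0.275859
  M+6: 0.7048×0.058564 = 0.041276
Scale to base peak (0.513253) = 100: 33.05 : 100.00 : 53.75 : 8.04

33.05 : 100.00 : 53.75 : 8.04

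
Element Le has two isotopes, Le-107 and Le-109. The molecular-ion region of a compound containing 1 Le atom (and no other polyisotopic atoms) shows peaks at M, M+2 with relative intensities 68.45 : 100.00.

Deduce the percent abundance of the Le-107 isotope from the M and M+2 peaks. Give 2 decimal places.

Write p for the Le-107 fraction. I(M+2)/I(M) = [C(1,1)·p^0·(1−p)] / p^1 = 1·(1−p)/p = 100.00/68.45 = 1.4609
(1−p)/p = 1.4609/1 = 1.4609  ⇒  p = 1/(1 + 1.4609) = 0.4064
Le-107: 40.64%, Le-109: 59.36%.

40.64%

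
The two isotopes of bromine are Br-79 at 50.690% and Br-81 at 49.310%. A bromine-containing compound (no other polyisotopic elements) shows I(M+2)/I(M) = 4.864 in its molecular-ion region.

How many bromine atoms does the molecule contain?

The M+2/M ratio from n Br atoms is n · q/p = n · 0.49310/0.50690.
n = 4.864 × 0.50690/0.49310 = 5.00 ≈ 5

5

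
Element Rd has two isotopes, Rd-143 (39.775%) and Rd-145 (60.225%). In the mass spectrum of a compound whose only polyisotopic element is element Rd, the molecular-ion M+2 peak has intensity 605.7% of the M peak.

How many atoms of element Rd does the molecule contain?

4

For n independent Rd atoms, I(M+2)/I(M) = n · (abundance Rd-145) / (abundance Rd-143) = n · 0.60225/0.39775.
n = 6.057 × 0.39775/0.60225 = 4.00 ≈ 4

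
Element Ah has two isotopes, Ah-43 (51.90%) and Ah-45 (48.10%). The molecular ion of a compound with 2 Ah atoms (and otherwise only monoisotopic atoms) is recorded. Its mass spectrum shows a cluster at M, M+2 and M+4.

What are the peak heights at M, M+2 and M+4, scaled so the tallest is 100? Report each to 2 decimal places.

53.95 : 100.00 : 46.34

The 2 Ah atoms are independent, so intensities follow the terms of (0.5190 + 0.4810)^2.
P(M) = 0.5190^2 = 0.269361
P(M+2) = 2 × 0.5190^1 × 0.4810^1 = 0.499278
P(M+4) = 0.4810^2 = 0.231361
The M+2 peak is largest (0.499278); scaling to 100 gives 53.95 : 100.00 : 46.34.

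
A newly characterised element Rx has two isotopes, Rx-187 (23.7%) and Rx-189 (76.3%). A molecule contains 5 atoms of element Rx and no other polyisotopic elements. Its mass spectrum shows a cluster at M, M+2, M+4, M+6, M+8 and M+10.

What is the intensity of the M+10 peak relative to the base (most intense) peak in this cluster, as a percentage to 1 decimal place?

(0.237 + 0.763)^5 gives M 0.0007, M+2 0.0120, M+4 0.0775, M+6 0.2495, M+8 0.4016, M+10 0.2586; the largest is M+8.
P(M+8) = C(5,4) × 0.237^1 × 0.763^4 = 5 × 0.2370 × 0.33892074 = 0.401621 (base)
P(M+10) = C(5,5) × 0.237^0 × 0.763^5 = 1 × 1.0000 × 0.25859653 = 0.258597
Relative intensity = 0.258597 / 0.401621 × 100 = 64.4

64.4%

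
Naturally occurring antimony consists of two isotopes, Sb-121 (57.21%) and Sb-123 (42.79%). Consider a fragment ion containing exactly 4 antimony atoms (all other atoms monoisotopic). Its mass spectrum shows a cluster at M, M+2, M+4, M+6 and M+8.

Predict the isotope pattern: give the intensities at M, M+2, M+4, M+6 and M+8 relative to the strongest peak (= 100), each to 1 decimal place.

Each Sb atom is independently Sb-121 (p = 0.5721) or Sb-123 (q = 0.4279); the cluster is the binomial expansion (p + q)^4.
P(M) = 0.5721^4 = 0.107124
P(M+2) = 4 × 0.5721^3 × 0.4279^1 = 0.320493
P(M+4) = 6 × 0.5721^2 × 0.4279^2 = 0.359567
P(M+6) = 4 × 0.5721^1 × 0.4279^3 = 0.179291
P(M+8) = 0.4279^4 = 0.033525
The M+4 peak is largest (0.359567); scaling to 100 gives 29.8 : 89.1 : 100.0 : 49.9 : 9.3.

29.8 : 89.1 : 100.0 : 49.9 : 9.3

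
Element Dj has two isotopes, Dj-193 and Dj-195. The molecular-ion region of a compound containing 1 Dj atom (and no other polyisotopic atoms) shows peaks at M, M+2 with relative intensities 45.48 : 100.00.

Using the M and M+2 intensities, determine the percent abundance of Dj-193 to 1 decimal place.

If p is the fraction of Dj that is Dj-193, then I(M+2)/I(M) = [C(1,1)·p^0·(1−p)] / p^1 = 1·(1−p)/p = 100.00/45.48 = 2.1988
(1−p)/p = 2.1988/1 = 2.1988  ⇒  p = 1/(1 + 2.1988) = 0.3126
Dj-193: 31.3%, Dj-195: 68.7%.

31.3%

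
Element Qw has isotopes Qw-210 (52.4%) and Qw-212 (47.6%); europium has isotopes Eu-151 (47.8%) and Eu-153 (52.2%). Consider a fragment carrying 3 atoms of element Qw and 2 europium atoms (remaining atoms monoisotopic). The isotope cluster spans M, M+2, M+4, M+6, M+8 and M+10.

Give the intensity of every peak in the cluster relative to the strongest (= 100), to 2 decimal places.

10.39 : 51.03 : 100.00 : 97.78 : 47.71 : 9.29

Element Qw pattern (n=3): 0.14387782 : 0.39209453 : 0.35617747 : 0.10785018
Europium pattern (n=2): 0.228484 : 0.499032 : 0.272484
Convolve the two distributions (both contribute in 2-u steps):
  M: 0.14387782×0.228484 = 0.032874
  M+2: 0.14387782×0.499032 + 0.39209453×0.228484 = 0.161387
  M+4: 0.14387782×0.272484 + 0.39209453×0.499032 + 0.35617747×0.228484 = 0.316253
  M+6: 0.39209453×0.272484 + 0.35617747×0.499032 + 0.10785018×0.228484 = 0.309225
  M+8: 0.35617747×0.272484 + 0.10785018×0.499032 = 0.150873
  M+10: 0.10785018×0.272484 = 0.029387
Scale to base peak (0.316253) = 100: 10.39 : 51.03 : 100.00 : 97.78 : 47.71 : 9.29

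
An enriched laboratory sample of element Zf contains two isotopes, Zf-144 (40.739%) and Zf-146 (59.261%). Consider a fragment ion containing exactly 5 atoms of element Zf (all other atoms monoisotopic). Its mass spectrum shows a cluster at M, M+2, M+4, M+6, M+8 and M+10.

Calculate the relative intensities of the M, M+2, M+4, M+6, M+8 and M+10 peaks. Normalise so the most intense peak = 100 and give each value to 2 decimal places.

3.25 : 23.63 : 68.75 : 100.00 : 72.73 : 21.16

The 5 Zf atoms are independent, so intensities follow the terms of (0.40739 + 0.59261)^5.
P(M) = 0.40739^5 = 0.011222
P(M+2) = 5 × 0.40739^4 × 0.59261^1 = 0.081617
P(M+4) = 10 × 0.40739^3 × 0.59261^2 = 0.237448
P(M+6) = 10 × 0.40739^2 × 0.59261^3 = 0.345404
P(M+8) = 5 × 0.40739^1 × 0.59261^4 = 0.251221
P(M+10) = 0.59261^5 = 0.073088
The M+6 peak is largest (0.345404); scaling to 100 gives 3.25 : 23.63 : 68.75 : 100.00 : 72.73 : 21.16.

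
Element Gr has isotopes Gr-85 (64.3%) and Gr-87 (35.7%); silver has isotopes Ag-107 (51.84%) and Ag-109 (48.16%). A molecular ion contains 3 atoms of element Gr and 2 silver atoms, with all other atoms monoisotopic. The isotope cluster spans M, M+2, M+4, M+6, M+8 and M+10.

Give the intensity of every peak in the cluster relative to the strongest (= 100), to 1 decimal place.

Element Gr pattern (n=3): 0.26584771 : 0.44280388 : 0.24584912 : 0.04549929
Silver pattern (n=2): 0.26873856 : 0.49932288 : 0.23193856
Convolve the two distributions (both contribute in 2-u steps):
  M: 0.26584771×0.26873856 = 0.071444
  M+2: 0.26584771×0.49932288 + 0.44280388×0.26873856 = 0.251742
  M+4: 0.26584771×0.23193856 + 0.44280388×0.49932288 + 0.24584912×0.26873856 = 0.348832
  M+6: 0.44280388×0.23193856 + 0.24584912×0.49932288 + 0.04549929×0.26873856 = 0.237689
  M+8: 0.24584912×0.23193856 + 0.04549929×0.49932288 = 0.079741
  M+10: 0.04549929×0.23193856 = 0.010553
Scale to base peak (0.348832) = 100: 20.5 : 72.2 : 100.0 : 68.1 : 22.9 : 3.0

20.5 : 72.2 : 100.0 : 68.1 : 22.9 : 3.0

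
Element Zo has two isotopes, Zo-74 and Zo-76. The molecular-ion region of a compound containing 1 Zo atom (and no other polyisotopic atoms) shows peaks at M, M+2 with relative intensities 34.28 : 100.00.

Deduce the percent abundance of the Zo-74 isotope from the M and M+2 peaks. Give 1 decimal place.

Let p = fractional abundance of Zo-74. I(M+2)/I(M) = [C(1,1)·p^0·(1−p)] / p^1 = 1·(1−p)/p = 100.00/34.28 = 2.9172
(1−p)/p = 2.9172/1 = 2.9172  ⇒  p = 1/(1 + 2.9172) = 0.2553
Zo-74: 25.5%, Zo-76: 74.5%.

25.5%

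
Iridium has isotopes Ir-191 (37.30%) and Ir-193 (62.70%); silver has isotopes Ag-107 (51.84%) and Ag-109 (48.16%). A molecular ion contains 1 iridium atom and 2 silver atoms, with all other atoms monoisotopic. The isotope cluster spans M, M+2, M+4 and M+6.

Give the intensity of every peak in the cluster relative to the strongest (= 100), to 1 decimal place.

Iridium pattern (n=1): 0.3730 : 0.6270
Silver pattern (n=2): 0.26873856 : 0.49932288 : 0.23193856
Convolve the two distributions (both contribute in 2-u steps):
  M: 0.3730×0.26873856 = 0.100239
  M+2: 0.3730×0.49932288 + 0.6270×0.26873856 = 0.354747
  M+4: 0.3730×0.23193856 + 0.6270×0.49932288 = 0.399589
  M+6: 0.6270×0.23193856 = 0.145425
Scale to base peak (0.399589) = 100: 25.1 : 88.8 : 100.0 : 36.4

25.1 : 88.8 : 100.0 : 36.4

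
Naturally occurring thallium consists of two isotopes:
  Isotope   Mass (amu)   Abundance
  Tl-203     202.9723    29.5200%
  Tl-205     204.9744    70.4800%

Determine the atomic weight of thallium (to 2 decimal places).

Weight each isotope mass by its fractional abundance: 0.295200 × 202.9723 + 0.704800 × 204.9744
= 59.91742 + 144.46596 = 204.38338 amu

204.38 amu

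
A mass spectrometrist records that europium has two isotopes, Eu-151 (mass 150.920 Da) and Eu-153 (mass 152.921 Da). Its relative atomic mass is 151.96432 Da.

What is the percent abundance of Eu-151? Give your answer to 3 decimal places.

Writing the weighted mean with unknown fraction x of Eu-151:
150.920·x + 152.921·(1 − x) = 151.96432
(150.920 − 152.921)·x = 151.96432 − 152.921
x = -0.95668 / -2.001 = 0.47810 → 47.810% Eu-151, 52.190% Eu-153.

47.810%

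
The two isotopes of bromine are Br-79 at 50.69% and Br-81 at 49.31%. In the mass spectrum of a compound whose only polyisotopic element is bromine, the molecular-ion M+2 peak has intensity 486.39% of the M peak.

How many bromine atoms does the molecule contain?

The M+2/M ratio from n Br atoms is n · q/p = n · 0.4931/0.5069.
n = 4.8639 × 0.5069/0.4931 = 5.00 ≈ 5

5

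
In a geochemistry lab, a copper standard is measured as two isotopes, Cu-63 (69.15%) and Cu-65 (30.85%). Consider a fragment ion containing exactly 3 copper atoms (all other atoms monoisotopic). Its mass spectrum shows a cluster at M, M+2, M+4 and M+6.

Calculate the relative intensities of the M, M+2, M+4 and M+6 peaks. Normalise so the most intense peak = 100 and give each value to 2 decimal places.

Each Cu atom is independently Cu-63 (p = 0.6915) or Cu-65 (q = 0.3085); the cluster is the binomial expansion (p + q)^3.
P(M) = 0.6915^3 = 0.330656
P(M+2) = 3 × 0.6915^2 × 0.3085^1 = 0.442548
P(M+4) = 3 × 0.6915^1 × 0.3085^2 = 0.197435
P(M+6) = 0.3085^3 = 0.029361
The M+2 peak is largest (0.442548); scaling to 100 gives 74.72 : 100.00 : 44.61 : 6.63.

74.72 : 100.00 : 44.61 : 6.63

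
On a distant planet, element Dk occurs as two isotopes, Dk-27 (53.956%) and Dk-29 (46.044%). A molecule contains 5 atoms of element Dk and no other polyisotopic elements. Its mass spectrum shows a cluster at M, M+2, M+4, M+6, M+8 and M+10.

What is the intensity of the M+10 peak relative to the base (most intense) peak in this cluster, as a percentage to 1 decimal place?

6.2%

Binomial terms of (0.53956 + 0.46044)^5: M 0.0457, M+2 0.1951, M+4 0.3330, M+6 0.2842, M+8 0.1213, M+10 0.0207 → M+4 is the base peak.
P(M+4) = C(5,2) × 0.53956^3 × 0.46044^2 = 10 × 0.1570794 × 0.21200499 = 0.333016 (base)
P(M+10) = C(5,5) × 0.53956^0 × 0.46044^5 = 1 × 1.0000 × 0.02069499 = 0.020695
Relative intensity = 0.020695 / 0.333016 × 100 = 6.2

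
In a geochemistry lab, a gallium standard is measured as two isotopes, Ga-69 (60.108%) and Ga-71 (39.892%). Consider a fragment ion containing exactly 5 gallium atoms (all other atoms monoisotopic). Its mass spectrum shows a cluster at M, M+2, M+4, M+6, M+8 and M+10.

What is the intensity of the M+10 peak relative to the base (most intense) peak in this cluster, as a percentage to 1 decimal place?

Binomial terms of (0.60108 + 0.39892)^5: M 0.0785, M+2 0.2604, M+4 0.3456, M+6 0.2294, M+8 0.0761, M+10 0.0101 → M+4 is the base peak.
P(M+4) = C(5,2) × 0.60108^3 × 0.39892^2 = 10 × 0.2171685 × 0.15913717 = 0.345596 (base)
P(M+10) = C(5,5) × 0.60108^0 × 0.39892^5 = 1 × 1.0000 × 0.0101025 = 0.010103
Relative intensity = 0.010103 / 0.345596 × 100 = 2.9

2.9%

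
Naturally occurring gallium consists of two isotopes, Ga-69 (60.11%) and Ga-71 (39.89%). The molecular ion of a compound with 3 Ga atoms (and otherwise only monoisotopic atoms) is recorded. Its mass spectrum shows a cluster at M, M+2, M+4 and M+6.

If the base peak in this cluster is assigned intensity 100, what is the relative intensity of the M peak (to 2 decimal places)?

50.23

Term probabilities: M 0.2172, M+2 0.4324, M+4 0.2869, M+6 0.0635. Base peak = M+2.
P(M+2) = C(3,1) × 0.6011^2 × 0.3989^1 = 3 × 0.36132121 × 0.3989 = 0.432393 (base)
P(M) = C(3,0) × 0.6011^3 × 0.3989^0 = 1 × 0.21719018 × 1.0000 = 0.217190
Relative intensity = 0.217190 / 0.432393 × 100 = 50.23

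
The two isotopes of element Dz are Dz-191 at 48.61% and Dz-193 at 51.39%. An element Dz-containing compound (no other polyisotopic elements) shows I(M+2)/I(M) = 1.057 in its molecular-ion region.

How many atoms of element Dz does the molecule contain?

1

With n Dz atoms, P(M+2)/P(M) = C(n,1)·p^(n−1)q / p^n = n·q/p = n · 0.5139/0.4861.
n = 1.057 × 0.4861/0.5139 = 1.00 ≈ 1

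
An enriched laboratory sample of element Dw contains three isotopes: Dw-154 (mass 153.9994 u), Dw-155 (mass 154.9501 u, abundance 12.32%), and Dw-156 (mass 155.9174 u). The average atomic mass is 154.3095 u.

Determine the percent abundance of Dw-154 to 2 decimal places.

77.62%

Let x and y be the fractions of Dw-154 and Dw-156. Then x + y = 1 − 0.1232 = 0.8768 and 153.9994x + 155.9174y = 154.3095 − 0.1232×154.9501 = 135.21964768.
Substituting: 153.9994x + 155.9174(0.8768 − x) = 135.21964768
(153.9994 − 155.9174)x = -1.48872864  ⇒  x = 0.77619, y = 0.10061
Dw-154: 77.62%, Dw-156: 10.06%.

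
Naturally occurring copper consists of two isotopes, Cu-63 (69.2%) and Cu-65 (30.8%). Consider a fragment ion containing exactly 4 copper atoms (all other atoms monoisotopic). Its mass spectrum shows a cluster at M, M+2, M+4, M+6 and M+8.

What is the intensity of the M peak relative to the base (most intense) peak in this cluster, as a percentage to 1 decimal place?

Term probabilities: M 0.2293, M+2 0.4083, M+4 0.2726, M+6 0.0809, M+8 0.0090. Base peak = M+2.
P(M+2) = C(4,1) × 0.692^3 × 0.308^1 = 4 × 0.33137389 × 0.3080 = 0.408253 (base)
P(M) = C(4,0) × 0.692^4 × 0.308^0 = 1 × 0.22931073 × 1.0000 = 0.229311
Relative intensity = 0.229311 / 0.408253 × 100 = 56.2

56.2%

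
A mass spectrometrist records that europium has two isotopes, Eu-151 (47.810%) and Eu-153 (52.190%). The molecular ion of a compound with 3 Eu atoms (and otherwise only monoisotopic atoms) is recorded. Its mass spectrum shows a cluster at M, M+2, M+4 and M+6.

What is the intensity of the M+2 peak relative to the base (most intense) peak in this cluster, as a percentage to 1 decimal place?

91.6%

Term probabilities: M 0.1093, M+2 0.3579, M+4 0.3907, M+6 0.1422. Base peak = M+4.
P(M+4) = C(3,2) × 0.47810^1 × 0.52190^2 = 3 × 0.4781 × 0.27237961 = 0.390674 (base)
P(M+2) = C(3,1) × 0.47810^2 × 0.52190^1 = 3 × 0.22857961 × 0.5219 = 0.357887
Relative intensity = 0.357887 / 0.390674 × 100 = 91.6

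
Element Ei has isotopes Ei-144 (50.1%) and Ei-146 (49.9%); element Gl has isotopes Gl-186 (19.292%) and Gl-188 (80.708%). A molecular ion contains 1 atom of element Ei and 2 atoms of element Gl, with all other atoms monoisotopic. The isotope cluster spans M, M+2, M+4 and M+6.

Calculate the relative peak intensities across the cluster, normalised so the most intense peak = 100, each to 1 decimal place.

Element Ei pattern (n=1): 0.5010 : 0.4990
Element Gl pattern (n=2): 0.03721813 : 0.31140375 : 0.65137813
Convolve the two distributions (both contribute in 2-u steps):
  M: 0.5010×0.03721813 = 0.018646
  M+2: 0.5010×0.31140375 + 0.4990×0.03721813 = 0.174585
  M+4: 0.5010×0.65137813 + 0.4990×0.31140375 = 0.481731
  M+6: 0.4990×0.65137813 = 0.325038
Scale to base peak (0.481731) = 100: 3.9 : 36.2 : 100.0 : 67.5

3.9 : 36.2 : 100.0 : 67.5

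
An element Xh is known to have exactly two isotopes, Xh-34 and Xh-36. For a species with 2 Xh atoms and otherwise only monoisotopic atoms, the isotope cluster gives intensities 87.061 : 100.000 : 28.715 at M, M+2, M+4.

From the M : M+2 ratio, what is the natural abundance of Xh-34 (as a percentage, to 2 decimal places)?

Write p for the Xh-34 fraction. I(M+2)/I(M) = [C(2,1)·p^1·(1−p)] / p^2 = 2·(1−p)/p = 100.000/87.061 = 1.1486
(1−p)/p = 1.1486/2 = 0.5743  ⇒  p = 1/(1 + 0.5743) = 0.6352
Xh-34: 63.52%, Xh-36: 36.48%.

63.52%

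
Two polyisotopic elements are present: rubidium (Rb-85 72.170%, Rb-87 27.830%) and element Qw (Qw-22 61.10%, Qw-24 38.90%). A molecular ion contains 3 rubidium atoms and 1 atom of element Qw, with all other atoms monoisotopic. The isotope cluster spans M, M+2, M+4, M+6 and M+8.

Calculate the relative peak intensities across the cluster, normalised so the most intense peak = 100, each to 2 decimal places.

55.76 : 100.00 : 65.94 : 19.03 : 2.04

Rubidium pattern (n=3): 0.37589809 : 0.43485841 : 0.16768892 : 0.02155458
Element Qw pattern (n=1): 0.6110 : 0.3890
Convolve the two distributions (both contribute in 2-u steps):
  M: 0.37589809×0.6110 = 0.229674
  M+2: 0.37589809×0.3890 + 0.43485841×0.6110 = 0.411923
  M+4: 0.43485841×0.3890 + 0.16768892×0.6110 = 0.271618
  M+6: 0.16768892×0.3890 + 0.02155458×0.6110 = 0.078401
  M+8: 0.02155458×0.3890 = 0.008385
Scale to base peak (0.411923) = 100: 55.76 : 100.00 : 65.94 : 19.03 : 2.04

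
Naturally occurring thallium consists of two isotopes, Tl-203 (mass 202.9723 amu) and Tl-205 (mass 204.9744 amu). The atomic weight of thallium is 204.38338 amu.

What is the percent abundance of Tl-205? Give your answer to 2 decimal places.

70.48%

Writing the weighted mean with unknown fraction x of Tl-203:
202.9723·x + 204.9744·(1 − x) = 204.38338
(202.9723 − 204.9744)·x = 204.38338 − 204.9744
x = -0.59102 / -2.0021 = 0.29520 → 29.52% Tl-203, 70.48% Tl-205.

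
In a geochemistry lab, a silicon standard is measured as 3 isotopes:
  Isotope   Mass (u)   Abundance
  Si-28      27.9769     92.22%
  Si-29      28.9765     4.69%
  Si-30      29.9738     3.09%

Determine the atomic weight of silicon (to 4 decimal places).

28.0855 u

The abundance-weighted mean is 0.9222 × 27.9769 + 0.0469 × 28.9765 + 0.0309 × 29.9738
= 25.80030 + 1.35900 + 0.92619 = 28.08549 u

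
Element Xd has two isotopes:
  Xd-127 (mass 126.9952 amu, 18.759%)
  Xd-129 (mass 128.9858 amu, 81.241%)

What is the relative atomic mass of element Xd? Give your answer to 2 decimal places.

Ar = Σ fᵢ·mᵢ = 0.18759 × 126.9952 + 0.81241 × 128.9858
= 23.82303 + 104.78935 = 128.61238 amu

128.61 amu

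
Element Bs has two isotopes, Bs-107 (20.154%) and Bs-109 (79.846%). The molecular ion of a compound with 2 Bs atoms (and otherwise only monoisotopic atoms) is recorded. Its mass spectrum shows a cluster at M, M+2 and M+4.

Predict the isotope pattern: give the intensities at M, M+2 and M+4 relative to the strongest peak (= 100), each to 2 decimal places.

6.37 : 50.48 : 100.00

Expanding (0.20154 + 0.79846)^2:
P(M) = 0.20154^2 = 0.040618
P(M+2) = 2 × 0.20154^1 × 0.79846^1 = 0.321843
P(M+4) = 0.79846^2 = 0.637538
The M+4 peak is largest (0.637538); scaling to 100 gives 6.37 : 50.48 : 100.00.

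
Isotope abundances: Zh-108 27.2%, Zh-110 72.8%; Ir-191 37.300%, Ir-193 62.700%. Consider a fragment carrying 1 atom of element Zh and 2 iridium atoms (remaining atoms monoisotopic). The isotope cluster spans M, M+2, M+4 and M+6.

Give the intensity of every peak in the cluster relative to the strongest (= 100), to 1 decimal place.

Element Zh pattern (n=1): 0.2720 : 0.7280
Iridium pattern (n=2): 0.139129 : 0.467742 : 0.393129
Convolve the two distributions (both contribute in 2-u steps):
  M: 0.2720×0.139129 = 0.037843
  M+2: 0.2720×0.467742 + 0.7280×0.139129 = 0.228512
  M+4: 0.2720×0.393129 + 0.7280×0.467742 = 0.447447
  M+6: 0.7280×0.393129 = 0.286198
Scale to base peak (0.447447) = 100: 8.5 : 51.1 : 100.0 : 64.0

8.5 : 51.1 : 100.0 : 64.0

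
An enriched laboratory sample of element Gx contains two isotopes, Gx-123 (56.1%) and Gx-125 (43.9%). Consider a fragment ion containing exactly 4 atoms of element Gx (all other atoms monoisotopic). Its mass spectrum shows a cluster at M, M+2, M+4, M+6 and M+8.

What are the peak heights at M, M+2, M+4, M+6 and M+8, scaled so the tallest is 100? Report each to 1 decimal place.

Expanding (0.561 + 0.439)^4:
P(M) = 0.561^4 = 0.099049
P(M+2) = 4 × 0.561^3 × 0.439^1 = 0.310037
P(M+4) = 6 × 0.561^2 × 0.439^2 = 0.363920
P(M+6) = 4 × 0.561^1 × 0.439^3 = 0.189853
P(M+8) = 0.439^4 = 0.037141
The M+4 peak is largest (0.363920); scaling to 100 gives 27.2 : 85.2 : 100.0 : 52.2 : 10.2.

27.2 : 85.2 : 100.0 : 52.2 : 10.2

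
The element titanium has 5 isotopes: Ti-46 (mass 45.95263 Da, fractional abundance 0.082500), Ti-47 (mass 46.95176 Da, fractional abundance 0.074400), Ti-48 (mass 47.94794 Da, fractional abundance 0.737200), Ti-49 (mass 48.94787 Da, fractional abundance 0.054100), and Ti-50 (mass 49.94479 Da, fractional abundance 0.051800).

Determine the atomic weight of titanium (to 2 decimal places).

The abundance-weighted mean is 0.082500 × 45.95263 + 0.074400 × 46.95176 + 0.737200 × 47.94794 + 0.054100 × 48.94787 + 0.051800 × 49.94479
= 3.791092 + 3.493211 + 35.347221 + 2.648080 + 2.587140 = 47.866744 Da

47.87 Da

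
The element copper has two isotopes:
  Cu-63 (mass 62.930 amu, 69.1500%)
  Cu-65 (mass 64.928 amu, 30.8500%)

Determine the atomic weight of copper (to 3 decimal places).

Weight each isotope mass by its fractional abundance: 0.691500 × 62.930 + 0.308500 × 64.928
= 43.5161 + 20.0303 = 63.5464 amu

63.546 amu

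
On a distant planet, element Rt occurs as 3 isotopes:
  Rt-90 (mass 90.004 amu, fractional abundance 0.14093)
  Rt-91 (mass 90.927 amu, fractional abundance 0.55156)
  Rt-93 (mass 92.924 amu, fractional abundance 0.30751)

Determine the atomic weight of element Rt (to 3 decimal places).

91.411 amu

The abundance-weighted mean is 0.14093 × 90.004 + 0.55156 × 90.927 + 0.30751 × 92.924
= 12.6843 + 50.1517 + 28.5751 = 91.4111 amu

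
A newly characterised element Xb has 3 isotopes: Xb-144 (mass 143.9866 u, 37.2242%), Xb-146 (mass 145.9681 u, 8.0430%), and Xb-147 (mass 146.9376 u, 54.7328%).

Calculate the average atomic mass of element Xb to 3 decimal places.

145.761 u

Ar = Σ fᵢ·mᵢ = 0.372242 × 143.9866 + 0.080430 × 145.9681 + 0.547328 × 146.9376
= 53.59786 + 11.74021 + 80.42306 = 145.76113 u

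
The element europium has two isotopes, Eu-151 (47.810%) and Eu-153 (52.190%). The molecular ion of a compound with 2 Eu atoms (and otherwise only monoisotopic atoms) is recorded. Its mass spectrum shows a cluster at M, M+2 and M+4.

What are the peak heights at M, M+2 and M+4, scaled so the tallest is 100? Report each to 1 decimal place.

Each Eu atom is independently Eu-151 (p = 0.47810) or Eu-153 (q = 0.52190); the cluster is the binomial expansion (p + q)^2.
P(M) = 0.47810^2 = 0.228580
P(M+2) = 2 × 0.47810^1 × 0.52190^1 = 0.499041
P(M+4) = 0.52190^2 = 0.272380
The M+2 peak is largest (0.499041); scaling to 100 gives 45.8 : 100.0 : 54.6.

45.8 : 100.0 : 54.6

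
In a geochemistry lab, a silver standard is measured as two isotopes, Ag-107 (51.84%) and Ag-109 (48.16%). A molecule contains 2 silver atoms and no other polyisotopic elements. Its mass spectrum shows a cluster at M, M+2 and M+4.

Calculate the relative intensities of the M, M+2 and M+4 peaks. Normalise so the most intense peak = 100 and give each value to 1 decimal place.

Each Ag atom is independently Ag-107 (p = 0.5184) or Ag-109 (q = 0.4816); the cluster is the binomial expansion (p + q)^2.
P(M) = 0.5184^2 = 0.268739
P(M+2) = 2 × 0.5184^1 × 0.4816^1 = 0.499323
P(M+4) = 0.4816^2 = 0.231939
The M+2 peak is largest (0.499323); scaling to 100 gives 53.8 : 100.0 : 46.5.

53.8 : 100.0 : 46.5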